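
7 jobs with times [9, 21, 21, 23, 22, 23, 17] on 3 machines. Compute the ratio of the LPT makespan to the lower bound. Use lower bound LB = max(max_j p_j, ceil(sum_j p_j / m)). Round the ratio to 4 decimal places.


LPT order: [23, 23, 22, 21, 21, 17, 9]
Machine loads after assignment: [44, 49, 43]
LPT makespan = 49
Lower bound = max(max_job, ceil(total/3)) = max(23, 46) = 46
Ratio = 49 / 46 = 1.0652

1.0652


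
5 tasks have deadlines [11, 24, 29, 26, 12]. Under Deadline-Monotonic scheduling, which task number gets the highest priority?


Sort tasks by relative deadline (ascending):
  Task 1: deadline = 11
  Task 5: deadline = 12
  Task 2: deadline = 24
  Task 4: deadline = 26
  Task 3: deadline = 29
Priority order (highest first): [1, 5, 2, 4, 3]
Highest priority task = 1

1


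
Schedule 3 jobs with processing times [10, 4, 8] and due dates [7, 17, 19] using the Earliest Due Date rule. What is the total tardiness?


Sort by due date (EDD order): [(10, 7), (4, 17), (8, 19)]
Compute completion times and tardiness:
  Job 1: p=10, d=7, C=10, tardiness=max(0,10-7)=3
  Job 2: p=4, d=17, C=14, tardiness=max(0,14-17)=0
  Job 3: p=8, d=19, C=22, tardiness=max(0,22-19)=3
Total tardiness = 6

6


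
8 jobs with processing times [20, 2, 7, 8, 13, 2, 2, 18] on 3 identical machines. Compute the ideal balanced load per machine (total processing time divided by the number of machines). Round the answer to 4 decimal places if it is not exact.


Total processing time = 20 + 2 + 7 + 8 + 13 + 2 + 2 + 18 = 72
Number of machines = 3
Ideal balanced load = 72 / 3 = 24.0

24.0


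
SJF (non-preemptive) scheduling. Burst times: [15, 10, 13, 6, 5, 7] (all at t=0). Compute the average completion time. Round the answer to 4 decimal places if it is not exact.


SJF order (ascending): [5, 6, 7, 10, 13, 15]
Completion times:
  Job 1: burst=5, C=5
  Job 2: burst=6, C=11
  Job 3: burst=7, C=18
  Job 4: burst=10, C=28
  Job 5: burst=13, C=41
  Job 6: burst=15, C=56
Average completion = 159/6 = 26.5

26.5


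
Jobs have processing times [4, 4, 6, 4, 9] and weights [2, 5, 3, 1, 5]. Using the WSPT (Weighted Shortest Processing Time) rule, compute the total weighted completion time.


Compute p/w ratios and sort ascending (WSPT): [(4, 5), (9, 5), (4, 2), (6, 3), (4, 1)]
Compute weighted completion times:
  Job (p=4,w=5): C=4, w*C=5*4=20
  Job (p=9,w=5): C=13, w*C=5*13=65
  Job (p=4,w=2): C=17, w*C=2*17=34
  Job (p=6,w=3): C=23, w*C=3*23=69
  Job (p=4,w=1): C=27, w*C=1*27=27
Total weighted completion time = 215

215


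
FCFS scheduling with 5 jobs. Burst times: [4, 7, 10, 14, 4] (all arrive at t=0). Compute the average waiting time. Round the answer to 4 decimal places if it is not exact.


FCFS order (as given): [4, 7, 10, 14, 4]
Waiting times:
  Job 1: wait = 0
  Job 2: wait = 4
  Job 3: wait = 11
  Job 4: wait = 21
  Job 5: wait = 35
Sum of waiting times = 71
Average waiting time = 71/5 = 14.2

14.2


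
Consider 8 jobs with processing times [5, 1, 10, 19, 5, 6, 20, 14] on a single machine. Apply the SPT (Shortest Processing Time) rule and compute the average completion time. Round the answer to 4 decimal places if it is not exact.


Sort jobs by processing time (SPT order): [1, 5, 5, 6, 10, 14, 19, 20]
Compute completion times sequentially:
  Job 1: processing = 1, completes at 1
  Job 2: processing = 5, completes at 6
  Job 3: processing = 5, completes at 11
  Job 4: processing = 6, completes at 17
  Job 5: processing = 10, completes at 27
  Job 6: processing = 14, completes at 41
  Job 7: processing = 19, completes at 60
  Job 8: processing = 20, completes at 80
Sum of completion times = 243
Average completion time = 243/8 = 30.375

30.375


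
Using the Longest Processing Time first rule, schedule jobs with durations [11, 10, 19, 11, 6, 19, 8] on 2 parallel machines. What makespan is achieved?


Sort jobs in decreasing order (LPT): [19, 19, 11, 11, 10, 8, 6]
Assign each job to the least loaded machine:
  Machine 1: jobs [19, 11, 10], load = 40
  Machine 2: jobs [19, 11, 8, 6], load = 44
Makespan = max load = 44

44


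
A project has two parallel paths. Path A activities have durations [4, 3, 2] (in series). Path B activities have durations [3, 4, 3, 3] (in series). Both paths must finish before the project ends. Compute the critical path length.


Path A total = 4 + 3 + 2 = 9
Path B total = 3 + 4 + 3 + 3 = 13
Critical path = longest path = max(9, 13) = 13

13


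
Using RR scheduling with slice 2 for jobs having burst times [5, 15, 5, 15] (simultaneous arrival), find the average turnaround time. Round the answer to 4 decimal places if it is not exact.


Time quantum = 2
Execution trace:
  J1 runs 2 units, time = 2
  J2 runs 2 units, time = 4
  J3 runs 2 units, time = 6
  J4 runs 2 units, time = 8
  J1 runs 2 units, time = 10
  J2 runs 2 units, time = 12
  J3 runs 2 units, time = 14
  J4 runs 2 units, time = 16
  J1 runs 1 units, time = 17
  J2 runs 2 units, time = 19
  J3 runs 1 units, time = 20
  J4 runs 2 units, time = 22
  J2 runs 2 units, time = 24
  J4 runs 2 units, time = 26
  J2 runs 2 units, time = 28
  J4 runs 2 units, time = 30
  J2 runs 2 units, time = 32
  J4 runs 2 units, time = 34
  J2 runs 2 units, time = 36
  J4 runs 2 units, time = 38
  J2 runs 1 units, time = 39
  J4 runs 1 units, time = 40
Finish times: [17, 39, 20, 40]
Average turnaround = 116/4 = 29.0

29.0


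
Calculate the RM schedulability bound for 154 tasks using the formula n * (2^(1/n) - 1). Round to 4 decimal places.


Compute 2^(1/154) = 1.0045111002
Subtract 1: 1.0045111002 - 1 = 0.0045111002
Multiply by n: 154 * 0.0045111002 = 0.6947094308
Round to 4 dp: 0.6947

0.6947


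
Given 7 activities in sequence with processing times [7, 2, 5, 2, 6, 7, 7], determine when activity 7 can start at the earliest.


Activity 7 starts after activities 1 through 6 complete.
Predecessor durations: [7, 2, 5, 2, 6, 7]
ES = 7 + 2 + 5 + 2 + 6 + 7 = 29

29


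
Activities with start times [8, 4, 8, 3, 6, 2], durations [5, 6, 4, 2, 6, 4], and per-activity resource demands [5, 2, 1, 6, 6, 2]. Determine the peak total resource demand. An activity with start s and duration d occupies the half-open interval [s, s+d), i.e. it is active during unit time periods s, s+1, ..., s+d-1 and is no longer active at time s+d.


Each activity i is active on [start_i, start_i + duration_i).
Compute total resource usage per time slot:
  t=0: active resources = [], total = 0
  t=1: active resources = [], total = 0
  t=2: active resources = [2], total = 2
  t=3: active resources = [6, 2], total = 8
  t=4: active resources = [2, 6, 2], total = 10
  t=5: active resources = [2, 2], total = 4
  t=6: active resources = [2, 6], total = 8
  t=7: active resources = [2, 6], total = 8
  t=8: active resources = [5, 2, 1, 6], total = 14
  t=9: active resources = [5, 2, 1, 6], total = 14
  t=10: active resources = [5, 1, 6], total = 12
  t=11: active resources = [5, 1, 6], total = 12
  t=12: active resources = [5], total = 5
Peak resource demand = 14

14


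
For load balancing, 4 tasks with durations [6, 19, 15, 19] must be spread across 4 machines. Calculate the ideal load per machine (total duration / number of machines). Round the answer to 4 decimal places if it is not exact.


Total processing time = 6 + 19 + 15 + 19 = 59
Number of machines = 4
Ideal balanced load = 59 / 4 = 14.75

14.75


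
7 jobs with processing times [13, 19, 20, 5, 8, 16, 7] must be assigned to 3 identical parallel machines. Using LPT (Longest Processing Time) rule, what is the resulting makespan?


Sort jobs in decreasing order (LPT): [20, 19, 16, 13, 8, 7, 5]
Assign each job to the least loaded machine:
  Machine 1: jobs [20, 7, 5], load = 32
  Machine 2: jobs [19, 8], load = 27
  Machine 3: jobs [16, 13], load = 29
Makespan = max load = 32

32


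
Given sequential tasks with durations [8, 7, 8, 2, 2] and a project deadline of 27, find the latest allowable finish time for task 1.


LF(activity 1) = deadline - sum of successor durations
Successors: activities 2 through 5 with durations [7, 8, 2, 2]
Sum of successor durations = 19
LF = 27 - 19 = 8

8


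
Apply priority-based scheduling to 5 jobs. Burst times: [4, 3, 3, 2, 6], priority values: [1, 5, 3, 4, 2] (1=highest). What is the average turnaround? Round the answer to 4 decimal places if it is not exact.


Sort by priority (ascending = highest first):
Order: [(1, 4), (2, 6), (3, 3), (4, 2), (5, 3)]
Completion times:
  Priority 1, burst=4, C=4
  Priority 2, burst=6, C=10
  Priority 3, burst=3, C=13
  Priority 4, burst=2, C=15
  Priority 5, burst=3, C=18
Average turnaround = 60/5 = 12.0

12.0


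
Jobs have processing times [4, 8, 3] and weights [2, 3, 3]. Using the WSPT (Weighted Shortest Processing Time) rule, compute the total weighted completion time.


Compute p/w ratios and sort ascending (WSPT): [(3, 3), (4, 2), (8, 3)]
Compute weighted completion times:
  Job (p=3,w=3): C=3, w*C=3*3=9
  Job (p=4,w=2): C=7, w*C=2*7=14
  Job (p=8,w=3): C=15, w*C=3*15=45
Total weighted completion time = 68

68


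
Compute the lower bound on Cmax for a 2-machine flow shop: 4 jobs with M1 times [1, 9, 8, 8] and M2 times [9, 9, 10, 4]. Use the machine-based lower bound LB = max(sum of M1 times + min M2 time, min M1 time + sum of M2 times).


LB1 = sum(M1 times) + min(M2 times) = 26 + 4 = 30
LB2 = min(M1 times) + sum(M2 times) = 1 + 32 = 33
Lower bound = max(LB1, LB2) = max(30, 33) = 33

33


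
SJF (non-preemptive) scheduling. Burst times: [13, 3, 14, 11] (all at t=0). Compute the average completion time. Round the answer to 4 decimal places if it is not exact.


SJF order (ascending): [3, 11, 13, 14]
Completion times:
  Job 1: burst=3, C=3
  Job 2: burst=11, C=14
  Job 3: burst=13, C=27
  Job 4: burst=14, C=41
Average completion = 85/4 = 21.25

21.25


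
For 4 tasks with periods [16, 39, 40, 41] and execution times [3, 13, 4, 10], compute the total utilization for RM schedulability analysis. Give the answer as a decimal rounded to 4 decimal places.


Compute individual utilizations (exact fractions):
  Task 1: C/T = 3/16 (approx. 0.1875)
  Task 2: C/T = 13/39 = 1/3 (approx. 0.3333)
  Task 3: C/T = 4/40 = 1/10 (approx. 0.1)
  Task 4: C/T = 10/41 (approx. 0.2439)
Total utilization U = 3/16 + 1/3 + 1/10 + 10/41 = 8509/9840
Rounded to 4 decimal places: U = 0.8647
RM (Liu & Layland) bound for 4 tasks = 0.756828; compare with U = 8509/9840 (approx. 0.864736)
bound < U <= 1, so the RM sufficient condition is not met (inconclusive; an exact test such as response-time analysis is needed).

0.8647


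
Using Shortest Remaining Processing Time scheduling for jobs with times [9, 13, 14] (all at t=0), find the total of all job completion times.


Since all jobs arrive at t=0, SRPT equals SPT ordering.
SPT order: [9, 13, 14]
Completion times:
  Job 1: p=9, C=9
  Job 2: p=13, C=22
  Job 3: p=14, C=36
Total completion time = 9 + 22 + 36 = 67

67


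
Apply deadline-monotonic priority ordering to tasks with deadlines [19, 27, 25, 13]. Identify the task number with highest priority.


Sort tasks by relative deadline (ascending):
  Task 4: deadline = 13
  Task 1: deadline = 19
  Task 3: deadline = 25
  Task 2: deadline = 27
Priority order (highest first): [4, 1, 3, 2]
Highest priority task = 4

4


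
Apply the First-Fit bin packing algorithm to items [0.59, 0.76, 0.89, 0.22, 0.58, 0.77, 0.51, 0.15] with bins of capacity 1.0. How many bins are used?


Place items sequentially using First-Fit:
  Item 0.59 -> new Bin 1
  Item 0.76 -> new Bin 2
  Item 0.89 -> new Bin 3
  Item 0.22 -> Bin 1 (now 0.81)
  Item 0.58 -> new Bin 4
  Item 0.77 -> new Bin 5
  Item 0.51 -> new Bin 6
  Item 0.15 -> Bin 1 (now 0.96)
Total bins used = 6

6


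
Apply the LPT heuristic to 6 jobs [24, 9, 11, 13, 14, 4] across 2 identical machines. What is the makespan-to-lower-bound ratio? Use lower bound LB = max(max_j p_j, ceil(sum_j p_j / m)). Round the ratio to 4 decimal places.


LPT order: [24, 14, 13, 11, 9, 4]
Machine loads after assignment: [39, 36]
LPT makespan = 39
Lower bound = max(max_job, ceil(total/2)) = max(24, 38) = 38
Ratio = 39 / 38 = 1.0263

1.0263


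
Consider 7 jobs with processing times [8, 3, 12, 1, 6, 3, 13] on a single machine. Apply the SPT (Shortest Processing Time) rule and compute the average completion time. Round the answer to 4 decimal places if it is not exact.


Sort jobs by processing time (SPT order): [1, 3, 3, 6, 8, 12, 13]
Compute completion times sequentially:
  Job 1: processing = 1, completes at 1
  Job 2: processing = 3, completes at 4
  Job 3: processing = 3, completes at 7
  Job 4: processing = 6, completes at 13
  Job 5: processing = 8, completes at 21
  Job 6: processing = 12, completes at 33
  Job 7: processing = 13, completes at 46
Sum of completion times = 125
Average completion time = 125/7 = 17.8571

17.8571


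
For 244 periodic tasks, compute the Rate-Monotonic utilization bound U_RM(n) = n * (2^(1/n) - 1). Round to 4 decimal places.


Compute 2^(1/244) = 1.0028448059
Subtract 1: 1.0028448059 - 1 = 0.0028448059
Multiply by n: 244 * 0.0028448059 = 0.6941326396
Round to 4 dp: 0.6941

0.6941


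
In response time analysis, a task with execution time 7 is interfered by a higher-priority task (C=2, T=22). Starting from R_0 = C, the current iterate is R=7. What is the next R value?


R_next = C + ceil(R_prev / T_hp) * C_hp
ceil(7 / 22) = ceil(0.3182) = 1
Interference = 1 * 2 = 2
R_next = 7 + 2 = 9

9


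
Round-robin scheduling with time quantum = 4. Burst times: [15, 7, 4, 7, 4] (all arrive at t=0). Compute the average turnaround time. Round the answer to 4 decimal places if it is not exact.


Time quantum = 4
Execution trace:
  J1 runs 4 units, time = 4
  J2 runs 4 units, time = 8
  J3 runs 4 units, time = 12
  J4 runs 4 units, time = 16
  J5 runs 4 units, time = 20
  J1 runs 4 units, time = 24
  J2 runs 3 units, time = 27
  J4 runs 3 units, time = 30
  J1 runs 4 units, time = 34
  J1 runs 3 units, time = 37
Finish times: [37, 27, 12, 30, 20]
Average turnaround = 126/5 = 25.2

25.2


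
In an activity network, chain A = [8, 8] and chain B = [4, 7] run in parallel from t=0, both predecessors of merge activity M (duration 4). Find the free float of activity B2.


ES(B2) = sum of predecessors on chain B = 4
EF(B2) = ES + duration = 4 + 7 = 11
Successor of B2 is M. ES(M) = max(sum(A), sum(B)) = max(16, 11) = 16
Free float = ES(successor) - EF(current) = 16 - 11 = 5

5


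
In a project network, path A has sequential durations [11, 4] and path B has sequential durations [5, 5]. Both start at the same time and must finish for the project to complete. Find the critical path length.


Path A total = 11 + 4 = 15
Path B total = 5 + 5 = 10
Critical path = longest path = max(15, 10) = 15

15


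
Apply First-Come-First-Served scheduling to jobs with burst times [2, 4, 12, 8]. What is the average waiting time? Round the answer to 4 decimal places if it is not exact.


FCFS order (as given): [2, 4, 12, 8]
Waiting times:
  Job 1: wait = 0
  Job 2: wait = 2
  Job 3: wait = 6
  Job 4: wait = 18
Sum of waiting times = 26
Average waiting time = 26/4 = 6.5

6.5


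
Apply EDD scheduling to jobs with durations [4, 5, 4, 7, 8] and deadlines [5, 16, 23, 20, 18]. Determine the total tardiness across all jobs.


Sort by due date (EDD order): [(4, 5), (5, 16), (8, 18), (7, 20), (4, 23)]
Compute completion times and tardiness:
  Job 1: p=4, d=5, C=4, tardiness=max(0,4-5)=0
  Job 2: p=5, d=16, C=9, tardiness=max(0,9-16)=0
  Job 3: p=8, d=18, C=17, tardiness=max(0,17-18)=0
  Job 4: p=7, d=20, C=24, tardiness=max(0,24-20)=4
  Job 5: p=4, d=23, C=28, tardiness=max(0,28-23)=5
Total tardiness = 9

9


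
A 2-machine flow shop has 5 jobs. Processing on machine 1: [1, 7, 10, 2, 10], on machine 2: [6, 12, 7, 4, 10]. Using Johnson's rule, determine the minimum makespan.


Apply Johnson's rule:
  Group 1 (a <= b): [(1, 1, 6), (4, 2, 4), (2, 7, 12), (5, 10, 10)]
  Group 2 (a > b): [(3, 10, 7)]
Optimal job order: [1, 4, 2, 5, 3]
Schedule:
  Job 1: M1 done at 1, M2 done at 7
  Job 4: M1 done at 3, M2 done at 11
  Job 2: M1 done at 10, M2 done at 23
  Job 5: M1 done at 20, M2 done at 33
  Job 3: M1 done at 30, M2 done at 40
Makespan = 40

40


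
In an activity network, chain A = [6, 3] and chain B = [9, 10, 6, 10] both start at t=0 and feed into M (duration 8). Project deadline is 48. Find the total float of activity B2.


Forward pass: ES(B2) = sum of predecessors on chain B = 9
EF = ES + duration = 9 + 10 = 19
Backward pass: LF(M) = deadline = 48; LS(M) = 48 - 8 = 40
LF(B2) = LS(M) - sum(successors on chain B) = 40 - 16 = 24
LS = LF - duration = 24 - 10 = 14
Total float = LS - ES = 14 - 9 = 5

5


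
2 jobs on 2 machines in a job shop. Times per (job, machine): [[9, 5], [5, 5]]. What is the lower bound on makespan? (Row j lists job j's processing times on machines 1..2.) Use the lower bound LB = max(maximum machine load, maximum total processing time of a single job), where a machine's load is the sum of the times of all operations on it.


Machine loads:
  Machine 1: 9 + 5 = 14
  Machine 2: 5 + 5 = 10
Max machine load = 14
Job totals:
  Job 1: 14
  Job 2: 10
Max job total = 14
Lower bound = max(14, 14) = 14

14


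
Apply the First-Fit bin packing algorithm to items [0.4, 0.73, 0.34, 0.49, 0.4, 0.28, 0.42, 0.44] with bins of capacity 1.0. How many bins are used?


Place items sequentially using First-Fit:
  Item 0.4 -> new Bin 1
  Item 0.73 -> new Bin 2
  Item 0.34 -> Bin 1 (now 0.74)
  Item 0.49 -> new Bin 3
  Item 0.4 -> Bin 3 (now 0.89)
  Item 0.28 -> new Bin 4
  Item 0.42 -> Bin 4 (now 0.7)
  Item 0.44 -> new Bin 5
Total bins used = 5

5


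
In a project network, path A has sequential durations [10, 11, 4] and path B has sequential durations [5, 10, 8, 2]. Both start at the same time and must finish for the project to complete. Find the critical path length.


Path A total = 10 + 11 + 4 = 25
Path B total = 5 + 10 + 8 + 2 = 25
Critical path = longest path = max(25, 25) = 25

25


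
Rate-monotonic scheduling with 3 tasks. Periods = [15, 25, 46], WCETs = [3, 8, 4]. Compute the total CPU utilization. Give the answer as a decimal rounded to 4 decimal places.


Compute individual utilizations (exact fractions):
  Task 1: C/T = 3/15 = 1/5 (approx. 0.2)
  Task 2: C/T = 8/25 (approx. 0.32)
  Task 3: C/T = 4/46 = 2/23 (approx. 0.087)
Total utilization U = 1/5 + 8/25 + 2/23 = 349/575
Rounded to 4 decimal places: U = 0.6070
RM (Liu & Layland) bound for 3 tasks = 0.779763; compare with U = 349/575 (approx. 0.606957)
U <= bound, so schedulable by RM sufficient condition.

0.6070


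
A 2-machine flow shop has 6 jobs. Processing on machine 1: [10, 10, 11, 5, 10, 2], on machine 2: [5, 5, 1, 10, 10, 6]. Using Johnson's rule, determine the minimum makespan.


Apply Johnson's rule:
  Group 1 (a <= b): [(6, 2, 6), (4, 5, 10), (5, 10, 10)]
  Group 2 (a > b): [(1, 10, 5), (2, 10, 5), (3, 11, 1)]
Optimal job order: [6, 4, 5, 1, 2, 3]
Schedule:
  Job 6: M1 done at 2, M2 done at 8
  Job 4: M1 done at 7, M2 done at 18
  Job 5: M1 done at 17, M2 done at 28
  Job 1: M1 done at 27, M2 done at 33
  Job 2: M1 done at 37, M2 done at 42
  Job 3: M1 done at 48, M2 done at 49
Makespan = 49

49


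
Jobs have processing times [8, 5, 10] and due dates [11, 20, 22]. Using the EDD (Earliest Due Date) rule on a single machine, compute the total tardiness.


Sort by due date (EDD order): [(8, 11), (5, 20), (10, 22)]
Compute completion times and tardiness:
  Job 1: p=8, d=11, C=8, tardiness=max(0,8-11)=0
  Job 2: p=5, d=20, C=13, tardiness=max(0,13-20)=0
  Job 3: p=10, d=22, C=23, tardiness=max(0,23-22)=1
Total tardiness = 1

1


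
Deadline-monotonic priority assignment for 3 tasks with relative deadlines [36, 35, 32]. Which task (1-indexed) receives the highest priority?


Sort tasks by relative deadline (ascending):
  Task 3: deadline = 32
  Task 2: deadline = 35
  Task 1: deadline = 36
Priority order (highest first): [3, 2, 1]
Highest priority task = 3

3


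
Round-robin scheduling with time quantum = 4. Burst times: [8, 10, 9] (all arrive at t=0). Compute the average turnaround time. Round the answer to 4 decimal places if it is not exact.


Time quantum = 4
Execution trace:
  J1 runs 4 units, time = 4
  J2 runs 4 units, time = 8
  J3 runs 4 units, time = 12
  J1 runs 4 units, time = 16
  J2 runs 4 units, time = 20
  J3 runs 4 units, time = 24
  J2 runs 2 units, time = 26
  J3 runs 1 units, time = 27
Finish times: [16, 26, 27]
Average turnaround = 69/3 = 23.0

23.0


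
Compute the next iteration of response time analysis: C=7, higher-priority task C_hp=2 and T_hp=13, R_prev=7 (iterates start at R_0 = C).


R_next = C + ceil(R_prev / T_hp) * C_hp
ceil(7 / 13) = ceil(0.5385) = 1
Interference = 1 * 2 = 2
R_next = 7 + 2 = 9

9


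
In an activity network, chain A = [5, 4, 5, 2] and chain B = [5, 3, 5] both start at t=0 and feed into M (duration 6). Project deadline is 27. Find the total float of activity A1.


Forward pass: ES(A1) = sum of predecessors on chain A = 0
EF = ES + duration = 0 + 5 = 5
Backward pass: LF(M) = deadline = 27; LS(M) = 27 - 6 = 21
LF(A1) = LS(M) - sum(successors on chain A) = 21 - 11 = 10
LS = LF - duration = 10 - 5 = 5
Total float = LS - ES = 5 - 0 = 5

5


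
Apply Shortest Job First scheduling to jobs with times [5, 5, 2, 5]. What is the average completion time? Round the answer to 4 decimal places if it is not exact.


SJF order (ascending): [2, 5, 5, 5]
Completion times:
  Job 1: burst=2, C=2
  Job 2: burst=5, C=7
  Job 3: burst=5, C=12
  Job 4: burst=5, C=17
Average completion = 38/4 = 9.5

9.5


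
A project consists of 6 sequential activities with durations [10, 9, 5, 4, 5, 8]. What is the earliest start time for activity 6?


Activity 6 starts after activities 1 through 5 complete.
Predecessor durations: [10, 9, 5, 4, 5]
ES = 10 + 9 + 5 + 4 + 5 = 33

33


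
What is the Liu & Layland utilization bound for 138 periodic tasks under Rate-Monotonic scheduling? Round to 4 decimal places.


Compute 2^(1/138) = 1.0050354411
Subtract 1: 1.0050354411 - 1 = 0.0050354411
Multiply by n: 138 * 0.0050354411 = 0.6948908718
Round to 4 dp: 0.6949

0.6949


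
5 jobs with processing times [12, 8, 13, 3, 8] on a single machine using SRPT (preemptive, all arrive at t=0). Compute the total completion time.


Since all jobs arrive at t=0, SRPT equals SPT ordering.
SPT order: [3, 8, 8, 12, 13]
Completion times:
  Job 1: p=3, C=3
  Job 2: p=8, C=11
  Job 3: p=8, C=19
  Job 4: p=12, C=31
  Job 5: p=13, C=44
Total completion time = 3 + 11 + 19 + 31 + 44 = 108

108


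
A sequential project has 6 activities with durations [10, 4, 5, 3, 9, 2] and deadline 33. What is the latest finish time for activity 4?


LF(activity 4) = deadline - sum of successor durations
Successors: activities 5 through 6 with durations [9, 2]
Sum of successor durations = 11
LF = 33 - 11 = 22

22


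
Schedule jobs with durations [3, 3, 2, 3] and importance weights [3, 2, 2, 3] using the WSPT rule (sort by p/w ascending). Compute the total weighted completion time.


Compute p/w ratios and sort ascending (WSPT): [(3, 3), (2, 2), (3, 3), (3, 2)]
Compute weighted completion times:
  Job (p=3,w=3): C=3, w*C=3*3=9
  Job (p=2,w=2): C=5, w*C=2*5=10
  Job (p=3,w=3): C=8, w*C=3*8=24
  Job (p=3,w=2): C=11, w*C=2*11=22
Total weighted completion time = 65

65


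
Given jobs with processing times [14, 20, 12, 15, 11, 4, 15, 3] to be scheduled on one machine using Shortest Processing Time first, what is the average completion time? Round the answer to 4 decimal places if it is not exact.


Sort jobs by processing time (SPT order): [3, 4, 11, 12, 14, 15, 15, 20]
Compute completion times sequentially:
  Job 1: processing = 3, completes at 3
  Job 2: processing = 4, completes at 7
  Job 3: processing = 11, completes at 18
  Job 4: processing = 12, completes at 30
  Job 5: processing = 14, completes at 44
  Job 6: processing = 15, completes at 59
  Job 7: processing = 15, completes at 74
  Job 8: processing = 20, completes at 94
Sum of completion times = 329
Average completion time = 329/8 = 41.125

41.125


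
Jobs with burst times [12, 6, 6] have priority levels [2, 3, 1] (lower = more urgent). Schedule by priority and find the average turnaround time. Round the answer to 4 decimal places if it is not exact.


Sort by priority (ascending = highest first):
Order: [(1, 6), (2, 12), (3, 6)]
Completion times:
  Priority 1, burst=6, C=6
  Priority 2, burst=12, C=18
  Priority 3, burst=6, C=24
Average turnaround = 48/3 = 16.0

16.0


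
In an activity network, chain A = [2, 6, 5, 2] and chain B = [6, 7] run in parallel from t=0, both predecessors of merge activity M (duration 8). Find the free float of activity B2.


ES(B2) = sum of predecessors on chain B = 6
EF(B2) = ES + duration = 6 + 7 = 13
Successor of B2 is M. ES(M) = max(sum(A), sum(B)) = max(15, 13) = 15
Free float = ES(successor) - EF(current) = 15 - 13 = 2

2


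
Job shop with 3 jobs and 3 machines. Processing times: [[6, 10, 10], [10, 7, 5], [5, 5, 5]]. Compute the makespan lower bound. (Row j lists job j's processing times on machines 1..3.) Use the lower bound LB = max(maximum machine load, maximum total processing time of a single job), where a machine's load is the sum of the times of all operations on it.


Machine loads:
  Machine 1: 6 + 10 + 5 = 21
  Machine 2: 10 + 7 + 5 = 22
  Machine 3: 10 + 5 + 5 = 20
Max machine load = 22
Job totals:
  Job 1: 26
  Job 2: 22
  Job 3: 15
Max job total = 26
Lower bound = max(22, 26) = 26

26


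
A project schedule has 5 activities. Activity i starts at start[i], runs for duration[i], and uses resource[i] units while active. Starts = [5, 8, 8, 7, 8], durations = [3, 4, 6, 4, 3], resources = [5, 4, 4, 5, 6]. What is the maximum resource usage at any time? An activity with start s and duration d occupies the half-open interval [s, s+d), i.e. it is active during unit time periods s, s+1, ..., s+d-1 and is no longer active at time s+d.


Each activity i is active on [start_i, start_i + duration_i).
Compute total resource usage per time slot:
  t=0: active resources = [], total = 0
  t=1: active resources = [], total = 0
  t=2: active resources = [], total = 0
  t=3: active resources = [], total = 0
  t=4: active resources = [], total = 0
  t=5: active resources = [5], total = 5
  t=6: active resources = [5], total = 5
  t=7: active resources = [5, 5], total = 10
  t=8: active resources = [4, 4, 5, 6], total = 19
  t=9: active resources = [4, 4, 5, 6], total = 19
  t=10: active resources = [4, 4, 5, 6], total = 19
  t=11: active resources = [4, 4], total = 8
  t=12: active resources = [4], total = 4
  t=13: active resources = [4], total = 4
Peak resource demand = 19

19


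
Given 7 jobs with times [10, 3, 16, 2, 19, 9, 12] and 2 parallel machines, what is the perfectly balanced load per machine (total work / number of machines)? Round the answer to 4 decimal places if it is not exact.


Total processing time = 10 + 3 + 16 + 2 + 19 + 9 + 12 = 71
Number of machines = 2
Ideal balanced load = 71 / 2 = 35.5

35.5


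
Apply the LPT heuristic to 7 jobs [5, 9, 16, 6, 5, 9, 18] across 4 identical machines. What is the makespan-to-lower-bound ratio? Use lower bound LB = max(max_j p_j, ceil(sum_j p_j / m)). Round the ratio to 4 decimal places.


LPT order: [18, 16, 9, 9, 6, 5, 5]
Machine loads after assignment: [18, 16, 15, 19]
LPT makespan = 19
Lower bound = max(max_job, ceil(total/4)) = max(18, 17) = 18
Ratio = 19 / 18 = 1.0556

1.0556


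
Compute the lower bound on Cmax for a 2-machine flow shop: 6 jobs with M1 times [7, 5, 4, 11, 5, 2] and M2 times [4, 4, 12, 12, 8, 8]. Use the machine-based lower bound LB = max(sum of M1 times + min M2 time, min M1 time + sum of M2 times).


LB1 = sum(M1 times) + min(M2 times) = 34 + 4 = 38
LB2 = min(M1 times) + sum(M2 times) = 2 + 48 = 50
Lower bound = max(LB1, LB2) = max(38, 50) = 50

50


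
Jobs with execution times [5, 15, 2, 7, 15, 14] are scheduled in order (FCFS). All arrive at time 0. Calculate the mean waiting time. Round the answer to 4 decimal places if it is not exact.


FCFS order (as given): [5, 15, 2, 7, 15, 14]
Waiting times:
  Job 1: wait = 0
  Job 2: wait = 5
  Job 3: wait = 20
  Job 4: wait = 22
  Job 5: wait = 29
  Job 6: wait = 44
Sum of waiting times = 120
Average waiting time = 120/6 = 20.0

20.0


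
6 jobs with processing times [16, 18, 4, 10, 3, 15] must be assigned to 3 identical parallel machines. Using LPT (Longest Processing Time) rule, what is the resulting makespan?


Sort jobs in decreasing order (LPT): [18, 16, 15, 10, 4, 3]
Assign each job to the least loaded machine:
  Machine 1: jobs [18, 3], load = 21
  Machine 2: jobs [16, 4], load = 20
  Machine 3: jobs [15, 10], load = 25
Makespan = max load = 25

25


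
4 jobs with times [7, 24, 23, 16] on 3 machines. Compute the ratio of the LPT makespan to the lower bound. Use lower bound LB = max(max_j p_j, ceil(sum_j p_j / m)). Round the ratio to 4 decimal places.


LPT order: [24, 23, 16, 7]
Machine loads after assignment: [24, 23, 23]
LPT makespan = 24
Lower bound = max(max_job, ceil(total/3)) = max(24, 24) = 24
Ratio = 24 / 24 = 1.0

1.0


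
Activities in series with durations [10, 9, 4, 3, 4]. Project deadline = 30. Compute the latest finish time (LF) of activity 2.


LF(activity 2) = deadline - sum of successor durations
Successors: activities 3 through 5 with durations [4, 3, 4]
Sum of successor durations = 11
LF = 30 - 11 = 19

19


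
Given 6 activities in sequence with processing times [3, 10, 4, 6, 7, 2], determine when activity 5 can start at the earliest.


Activity 5 starts after activities 1 through 4 complete.
Predecessor durations: [3, 10, 4, 6]
ES = 3 + 10 + 4 + 6 = 23

23


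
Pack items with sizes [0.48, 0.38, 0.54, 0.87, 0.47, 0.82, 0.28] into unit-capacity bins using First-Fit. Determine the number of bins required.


Place items sequentially using First-Fit:
  Item 0.48 -> new Bin 1
  Item 0.38 -> Bin 1 (now 0.86)
  Item 0.54 -> new Bin 2
  Item 0.87 -> new Bin 3
  Item 0.47 -> new Bin 4
  Item 0.82 -> new Bin 5
  Item 0.28 -> Bin 2 (now 0.82)
Total bins used = 5

5


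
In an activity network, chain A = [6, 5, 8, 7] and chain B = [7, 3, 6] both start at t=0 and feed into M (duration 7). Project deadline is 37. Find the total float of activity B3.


Forward pass: ES(B3) = sum of predecessors on chain B = 10
EF = ES + duration = 10 + 6 = 16
Backward pass: LF(M) = deadline = 37; LS(M) = 37 - 7 = 30
LF(B3) = LS(M) - sum(successors on chain B) = 30 - 0 = 30
LS = LF - duration = 30 - 6 = 24
Total float = LS - ES = 24 - 10 = 14

14


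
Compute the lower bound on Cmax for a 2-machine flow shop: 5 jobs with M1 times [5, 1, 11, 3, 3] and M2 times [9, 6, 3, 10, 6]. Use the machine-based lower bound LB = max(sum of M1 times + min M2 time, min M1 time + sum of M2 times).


LB1 = sum(M1 times) + min(M2 times) = 23 + 3 = 26
LB2 = min(M1 times) + sum(M2 times) = 1 + 34 = 35
Lower bound = max(LB1, LB2) = max(26, 35) = 35

35


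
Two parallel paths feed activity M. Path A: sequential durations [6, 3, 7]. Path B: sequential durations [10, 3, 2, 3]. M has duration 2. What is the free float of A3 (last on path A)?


ES(A3) = sum of predecessors on chain A = 9
EF(A3) = ES + duration = 9 + 7 = 16
Successor of A3 is M. ES(M) = max(sum(A), sum(B)) = max(16, 18) = 18
Free float = ES(successor) - EF(current) = 18 - 16 = 2

2


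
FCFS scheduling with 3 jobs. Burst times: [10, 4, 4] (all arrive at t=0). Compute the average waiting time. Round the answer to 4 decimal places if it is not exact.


FCFS order (as given): [10, 4, 4]
Waiting times:
  Job 1: wait = 0
  Job 2: wait = 10
  Job 3: wait = 14
Sum of waiting times = 24
Average waiting time = 24/3 = 8.0

8.0


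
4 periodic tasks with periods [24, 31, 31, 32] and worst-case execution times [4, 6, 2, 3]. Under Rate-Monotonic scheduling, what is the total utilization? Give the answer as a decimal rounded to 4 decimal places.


Compute individual utilizations (exact fractions):
  Task 1: C/T = 4/24 = 1/6 (approx. 0.1667)
  Task 2: C/T = 6/31 (approx. 0.1935)
  Task 3: C/T = 2/31 (approx. 0.0645)
  Task 4: C/T = 3/32 (approx. 0.0938)
Total utilization U = 1/6 + 6/31 + 2/31 + 3/32 = 1543/2976
Rounded to 4 decimal places: U = 0.5185
RM (Liu & Layland) bound for 4 tasks = 0.756828; compare with U = 1543/2976 (approx. 0.518481)
U <= bound, so schedulable by RM sufficient condition.

0.5185


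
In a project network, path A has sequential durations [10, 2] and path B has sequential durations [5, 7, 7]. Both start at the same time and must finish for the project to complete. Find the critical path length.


Path A total = 10 + 2 = 12
Path B total = 5 + 7 + 7 = 19
Critical path = longest path = max(12, 19) = 19

19


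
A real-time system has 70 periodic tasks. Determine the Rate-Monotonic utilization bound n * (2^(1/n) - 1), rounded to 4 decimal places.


Compute 2^(1/70) = 1.0099512906
Subtract 1: 1.0099512906 - 1 = 0.0099512906
Multiply by n: 70 * 0.0099512906 = 0.6965903420
Round to 4 dp: 0.6966

0.6966


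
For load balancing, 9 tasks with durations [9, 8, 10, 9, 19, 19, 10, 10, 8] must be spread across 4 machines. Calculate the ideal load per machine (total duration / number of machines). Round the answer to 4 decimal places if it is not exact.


Total processing time = 9 + 8 + 10 + 9 + 19 + 19 + 10 + 10 + 8 = 102
Number of machines = 4
Ideal balanced load = 102 / 4 = 25.5

25.5


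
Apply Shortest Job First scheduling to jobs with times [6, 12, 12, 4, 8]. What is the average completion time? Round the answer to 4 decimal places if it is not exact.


SJF order (ascending): [4, 6, 8, 12, 12]
Completion times:
  Job 1: burst=4, C=4
  Job 2: burst=6, C=10
  Job 3: burst=8, C=18
  Job 4: burst=12, C=30
  Job 5: burst=12, C=42
Average completion = 104/5 = 20.8

20.8


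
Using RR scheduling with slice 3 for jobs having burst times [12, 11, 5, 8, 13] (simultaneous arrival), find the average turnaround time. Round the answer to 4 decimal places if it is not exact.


Time quantum = 3
Execution trace:
  J1 runs 3 units, time = 3
  J2 runs 3 units, time = 6
  J3 runs 3 units, time = 9
  J4 runs 3 units, time = 12
  J5 runs 3 units, time = 15
  J1 runs 3 units, time = 18
  J2 runs 3 units, time = 21
  J3 runs 2 units, time = 23
  J4 runs 3 units, time = 26
  J5 runs 3 units, time = 29
  J1 runs 3 units, time = 32
  J2 runs 3 units, time = 35
  J4 runs 2 units, time = 37
  J5 runs 3 units, time = 40
  J1 runs 3 units, time = 43
  J2 runs 2 units, time = 45
  J5 runs 3 units, time = 48
  J5 runs 1 units, time = 49
Finish times: [43, 45, 23, 37, 49]
Average turnaround = 197/5 = 39.4

39.4


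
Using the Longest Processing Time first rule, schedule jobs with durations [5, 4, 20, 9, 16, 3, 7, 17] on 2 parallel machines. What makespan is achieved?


Sort jobs in decreasing order (LPT): [20, 17, 16, 9, 7, 5, 4, 3]
Assign each job to the least loaded machine:
  Machine 1: jobs [20, 9, 7, 4], load = 40
  Machine 2: jobs [17, 16, 5, 3], load = 41
Makespan = max load = 41

41


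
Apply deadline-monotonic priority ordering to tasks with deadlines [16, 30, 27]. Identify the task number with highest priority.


Sort tasks by relative deadline (ascending):
  Task 1: deadline = 16
  Task 3: deadline = 27
  Task 2: deadline = 30
Priority order (highest first): [1, 3, 2]
Highest priority task = 1

1


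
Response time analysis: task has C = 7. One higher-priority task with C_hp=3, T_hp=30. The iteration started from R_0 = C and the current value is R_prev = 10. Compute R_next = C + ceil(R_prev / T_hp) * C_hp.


R_next = C + ceil(R_prev / T_hp) * C_hp
ceil(10 / 30) = ceil(0.3333) = 1
Interference = 1 * 3 = 3
R_next = 7 + 3 = 10
R_next = R_prev, so the iteration has converged (response time = 10).

10


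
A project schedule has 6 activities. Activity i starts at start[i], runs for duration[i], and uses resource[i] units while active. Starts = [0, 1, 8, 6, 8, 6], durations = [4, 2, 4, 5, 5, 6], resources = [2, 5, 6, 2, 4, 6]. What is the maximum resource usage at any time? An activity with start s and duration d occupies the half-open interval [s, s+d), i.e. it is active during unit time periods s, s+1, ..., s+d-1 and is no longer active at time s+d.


Each activity i is active on [start_i, start_i + duration_i).
Compute total resource usage per time slot:
  t=0: active resources = [2], total = 2
  t=1: active resources = [2, 5], total = 7
  t=2: active resources = [2, 5], total = 7
  t=3: active resources = [2], total = 2
  t=4: active resources = [], total = 0
  t=5: active resources = [], total = 0
  t=6: active resources = [2, 6], total = 8
  t=7: active resources = [2, 6], total = 8
  t=8: active resources = [6, 2, 4, 6], total = 18
  t=9: active resources = [6, 2, 4, 6], total = 18
  t=10: active resources = [6, 2, 4, 6], total = 18
  t=11: active resources = [6, 4, 6], total = 16
  t=12: active resources = [4], total = 4
Peak resource demand = 18

18


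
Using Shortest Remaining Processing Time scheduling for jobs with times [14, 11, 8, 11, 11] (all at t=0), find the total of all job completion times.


Since all jobs arrive at t=0, SRPT equals SPT ordering.
SPT order: [8, 11, 11, 11, 14]
Completion times:
  Job 1: p=8, C=8
  Job 2: p=11, C=19
  Job 3: p=11, C=30
  Job 4: p=11, C=41
  Job 5: p=14, C=55
Total completion time = 8 + 19 + 30 + 41 + 55 = 153

153


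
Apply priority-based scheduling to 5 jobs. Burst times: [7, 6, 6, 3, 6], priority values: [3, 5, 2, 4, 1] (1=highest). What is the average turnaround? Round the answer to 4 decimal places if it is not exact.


Sort by priority (ascending = highest first):
Order: [(1, 6), (2, 6), (3, 7), (4, 3), (5, 6)]
Completion times:
  Priority 1, burst=6, C=6
  Priority 2, burst=6, C=12
  Priority 3, burst=7, C=19
  Priority 4, burst=3, C=22
  Priority 5, burst=6, C=28
Average turnaround = 87/5 = 17.4

17.4


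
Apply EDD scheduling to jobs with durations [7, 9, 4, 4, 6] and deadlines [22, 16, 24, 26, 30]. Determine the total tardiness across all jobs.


Sort by due date (EDD order): [(9, 16), (7, 22), (4, 24), (4, 26), (6, 30)]
Compute completion times and tardiness:
  Job 1: p=9, d=16, C=9, tardiness=max(0,9-16)=0
  Job 2: p=7, d=22, C=16, tardiness=max(0,16-22)=0
  Job 3: p=4, d=24, C=20, tardiness=max(0,20-24)=0
  Job 4: p=4, d=26, C=24, tardiness=max(0,24-26)=0
  Job 5: p=6, d=30, C=30, tardiness=max(0,30-30)=0
Total tardiness = 0

0


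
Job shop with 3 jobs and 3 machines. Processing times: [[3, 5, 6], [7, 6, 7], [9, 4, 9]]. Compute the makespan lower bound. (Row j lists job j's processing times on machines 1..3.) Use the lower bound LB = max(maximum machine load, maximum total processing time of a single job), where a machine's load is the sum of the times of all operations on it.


Machine loads:
  Machine 1: 3 + 7 + 9 = 19
  Machine 2: 5 + 6 + 4 = 15
  Machine 3: 6 + 7 + 9 = 22
Max machine load = 22
Job totals:
  Job 1: 14
  Job 2: 20
  Job 3: 22
Max job total = 22
Lower bound = max(22, 22) = 22

22


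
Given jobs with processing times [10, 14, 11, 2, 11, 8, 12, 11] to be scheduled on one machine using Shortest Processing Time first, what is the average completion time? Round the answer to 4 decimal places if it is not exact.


Sort jobs by processing time (SPT order): [2, 8, 10, 11, 11, 11, 12, 14]
Compute completion times sequentially:
  Job 1: processing = 2, completes at 2
  Job 2: processing = 8, completes at 10
  Job 3: processing = 10, completes at 20
  Job 4: processing = 11, completes at 31
  Job 5: processing = 11, completes at 42
  Job 6: processing = 11, completes at 53
  Job 7: processing = 12, completes at 65
  Job 8: processing = 14, completes at 79
Sum of completion times = 302
Average completion time = 302/8 = 37.75

37.75


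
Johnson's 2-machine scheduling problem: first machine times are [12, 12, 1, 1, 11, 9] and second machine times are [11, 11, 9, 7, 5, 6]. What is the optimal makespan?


Apply Johnson's rule:
  Group 1 (a <= b): [(3, 1, 9), (4, 1, 7)]
  Group 2 (a > b): [(1, 12, 11), (2, 12, 11), (6, 9, 6), (5, 11, 5)]
Optimal job order: [3, 4, 1, 2, 6, 5]
Schedule:
  Job 3: M1 done at 1, M2 done at 10
  Job 4: M1 done at 2, M2 done at 17
  Job 1: M1 done at 14, M2 done at 28
  Job 2: M1 done at 26, M2 done at 39
  Job 6: M1 done at 35, M2 done at 45
  Job 5: M1 done at 46, M2 done at 51
Makespan = 51

51
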